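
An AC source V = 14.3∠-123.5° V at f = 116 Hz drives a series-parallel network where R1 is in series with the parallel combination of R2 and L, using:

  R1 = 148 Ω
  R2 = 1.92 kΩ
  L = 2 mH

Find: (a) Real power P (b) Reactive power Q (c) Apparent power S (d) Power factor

Step 1 — Angular frequency: ω = 2π·f = 2π·116 = 728.8 rad/s.
Step 2 — Component impedances:
  R1: Z = R = 148 Ω
  R2: Z = R = 1920 Ω
  L: Z = jωL = j·728.8·0.002 = 0 + j1.458 Ω
Step 3 — Parallel branch: R2 || L = 1/(1/R2 + 1/L) = 0.001107 + j1.458 Ω.
Step 4 — Series with R1: Z_total = R1 + (R2 || L) = 148 + j1.458 Ω = 148∠0.6° Ω.
Step 5 — Source phasor: V = 14.3∠-123.5° V = -7.893 - j11.92 V.
Step 6 — Current: I = V / Z = -0.05412 - j0.08004 A = 0.09662∠-124.1° A.
Step 7 — Complex power: S = V·I* = 1.382 + j0.01361 VA.
Step 8 — Real power: P = Re(S) = 1.382 W.
Step 9 — Reactive power: Q = Im(S) = 0.01361 VAR.
Step 10 — Apparent power: |S| = 1.382 VA.
Step 11 — Power factor: PF = P/|S| = 1 (lagging).

(a) P = 1.382 W  (b) Q = 0.01361 VAR  (c) S = 1.382 VA  (d) PF = 1 (lagging)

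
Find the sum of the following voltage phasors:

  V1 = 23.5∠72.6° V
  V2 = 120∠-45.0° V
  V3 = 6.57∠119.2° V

Step 1 — Convert each phasor to rectangular form:
  V1 = 23.5·(cos(72.6°) + j·sin(72.6°)) = 7.027 + j22.42 V
  V2 = 120·(cos(-45.0°) + j·sin(-45.0°)) = 84.85 - j84.85 V
  V3 = 6.57·(cos(119.2°) + j·sin(119.2°)) = -3.205 + j5.735 V
Step 2 — Sum components: V_total = 88.68 - j56.69 V.
Step 3 — Convert to polar: |V_total| = 105.2 V, ∠V_total = -32.6°.

V_total = 105.2∠-32.6° V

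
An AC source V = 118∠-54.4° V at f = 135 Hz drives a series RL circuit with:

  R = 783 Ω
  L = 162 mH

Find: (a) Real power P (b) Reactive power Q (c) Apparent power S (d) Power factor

Step 1 — Angular frequency: ω = 2π·f = 2π·135 = 848.2 rad/s.
Step 2 — Component impedances:
  R: Z = R = 783 Ω
  L: Z = jωL = j·848.2·0.162 = 0 + j137.4 Ω
Step 3 — Series combination: Z_total = R + L = 783 + j137.4 Ω = 795∠10.0° Ω.
Step 4 — Source phasor: V = 118∠-54.4° V = 68.69 - j95.95 V.
Step 5 — Current: I = V / Z = 0.06424 - j0.1338 A = 0.1484∠-64.4° A.
Step 6 — Complex power: S = V·I* = 17.25 + j3.028 VA.
Step 7 — Real power: P = Re(S) = 17.25 W.
Step 8 — Reactive power: Q = Im(S) = 3.028 VAR.
Step 9 — Apparent power: |S| = 17.52 VA.
Step 10 — Power factor: PF = P/|S| = 0.9849 (lagging).

(a) P = 17.25 W  (b) Q = 3.028 VAR  (c) S = 17.52 VA  (d) PF = 0.9849 (lagging)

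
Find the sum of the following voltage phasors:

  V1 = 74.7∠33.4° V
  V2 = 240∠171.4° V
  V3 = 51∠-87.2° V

Step 1 — Convert each phasor to rectangular form:
  V1 = 74.7·(cos(33.4°) + j·sin(33.4°)) = 62.36 + j41.12 V
  V2 = 240·(cos(171.4°) + j·sin(171.4°)) = -237.3 + j35.89 V
  V3 = 51·(cos(-87.2°) + j·sin(-87.2°)) = 2.491 - j50.94 V
Step 2 — Sum components: V_total = -172.4 + j26.07 V.
Step 3 — Convert to polar: |V_total| = 174.4 V, ∠V_total = 171.4°.

V_total = 174.4∠171.4° V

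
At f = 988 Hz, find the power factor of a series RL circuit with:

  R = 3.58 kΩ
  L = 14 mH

Step 1 — Angular frequency: ω = 2π·f = 2π·988 = 6208 rad/s.
Step 2 — Component impedances:
  R: Z = R = 3580 Ω
  L: Z = jωL = j·6208·0.014 = 0 + j86.91 Ω
Step 3 — Series combination: Z_total = R + L = 3580 + j86.91 Ω = 3581∠1.4° Ω.
Step 4 — Power factor: PF = cos(φ) = Re(Z)/|Z| = 3580/3581 = 0.9997.
Step 5 — Type: Im(Z) = 86.91 ⇒ lagging (phase φ = 1.4°).

PF = 0.9997 (lagging, φ = 1.4°)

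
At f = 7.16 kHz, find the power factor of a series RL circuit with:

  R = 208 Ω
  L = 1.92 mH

Step 1 — Angular frequency: ω = 2π·f = 2π·7160 = 4.499e+04 rad/s.
Step 2 — Component impedances:
  R: Z = R = 208 Ω
  L: Z = jωL = j·4.499e+04·0.00192 = 0 + j86.38 Ω
Step 3 — Series combination: Z_total = R + L = 208 + j86.38 Ω = 225.2∠22.6° Ω.
Step 4 — Power factor: PF = cos(φ) = Re(Z)/|Z| = 208/225.22 = 0.9235.
Step 5 — Type: Im(Z) = 86.38 ⇒ lagging (phase φ = 22.6°).

PF = 0.9235 (lagging, φ = 22.6°)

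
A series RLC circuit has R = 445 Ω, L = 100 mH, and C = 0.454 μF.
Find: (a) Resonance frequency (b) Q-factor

Step 1 — Resonance condition Im(Z)=0 gives ω₀ = 1/√(LC).
Step 2 — ω₀ = 1/√(0.1·4.54e-07) = 4693 rad/s.
Step 3 — f₀ = ω₀/(2π) = 747 Hz.
Step 4 — Series Q: Q = ω₀L/R = 4693·0.1/445 = 1.055.

(a) f₀ = 747 Hz  (b) Q = 1.055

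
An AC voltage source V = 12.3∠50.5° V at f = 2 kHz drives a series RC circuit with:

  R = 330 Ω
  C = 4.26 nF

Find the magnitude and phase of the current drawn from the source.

Step 1 — Angular frequency: ω = 2π·f = 2π·2000 = 1.257e+04 rad/s.
Step 2 — Component impedances:
  R: Z = R = 330 Ω
  C: Z = 1/(jωC) = -j/(ω·C) = 0 - j1.868e+04 Ω
Step 3 — Series combination: Z_total = R + C = 330 - j1.868e+04 Ω = 1.868e+04∠-89.0° Ω.
Step 4 — Source phasor: V = 12.3∠50.5° V = 7.824 + j9.491 V.
Step 5 — Ohm's law: I = V / Z_total = (7.824 + j9.491) / (330 - j1.868e+04) = -0.0005005 + j0.0004277 A.
Step 6 — Convert to polar: |I| = 0.0006583 A, ∠I = 139.5°.

I = 0.0006583∠139.5° A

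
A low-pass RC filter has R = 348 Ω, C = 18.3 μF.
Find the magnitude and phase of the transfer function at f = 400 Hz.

Step 1 — Angular frequency: ω = 2π·400 = 2513 rad/s.
Step 2 — Transfer function: H(jω) = 1/(1 + jωRC).
Step 3 — Denominator: 1 + jωRC = 1 + j·2513·348·1.83e-05 = 1 + j16.01.
Step 4 — H = 0.003888 - j0.06224.
Step 5 — Magnitude: |H| = 0.06236 (-24.1 dB); phase: φ = -86.4°.

|H| = 0.06236 (-24.1 dB), φ = -86.4°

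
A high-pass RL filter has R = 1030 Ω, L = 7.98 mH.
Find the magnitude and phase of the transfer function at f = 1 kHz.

Step 1 — Angular frequency: ω = 2π·1000 = 6283 rad/s.
Step 2 — Transfer function: H(jω) = jωL/(R + jωL).
Step 3 — Numerator jωL = j·50.14; denominator R + jωL = 1030 + j50.14.
Step 4 — H = 0.002364 + j0.04856.
Step 5 — Magnitude: |H| = 0.04862 (-26.3 dB); phase: φ = 87.2°.

|H| = 0.04862 (-26.3 dB), φ = 87.2°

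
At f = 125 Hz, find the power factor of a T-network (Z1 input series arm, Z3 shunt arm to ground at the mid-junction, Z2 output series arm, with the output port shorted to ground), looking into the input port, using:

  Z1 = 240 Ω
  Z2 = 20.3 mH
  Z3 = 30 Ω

Step 1 — Angular frequency: ω = 2π·f = 2π·125 = 785.4 rad/s.
Step 2 — Component impedances:
  Z1: Z = R = 240 Ω
  Z2: Z = jωL = j·785.4·0.0203 = 0 + j15.94 Ω
  Z3: Z = R = 30 Ω
Step 3 — With the output port shorted to ground, the output series arm Z2 runs from the junction to ground; the shunt arm Z3 also runs from the junction to ground. They appear in parallel: Z3 || Z2 = 6.607 + j12.43 Ω.
Step 4 — Series with input arm Z1: Z_in = Z1 + (Z3 || Z2) = 246.6 + j12.43 Ω = 246.9∠2.9° Ω.
Step 5 — Power factor: PF = cos(φ) = Re(Z)/|Z| = 246.61/246.92 = 0.9987.
Step 6 — Type: Im(Z) = 12.43 ⇒ lagging (phase φ = 2.9°).

PF = 0.9987 (lagging, φ = 2.9°)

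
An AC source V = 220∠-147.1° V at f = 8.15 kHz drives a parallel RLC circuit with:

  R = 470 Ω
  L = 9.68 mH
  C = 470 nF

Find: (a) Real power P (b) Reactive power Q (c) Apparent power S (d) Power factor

Step 1 — Angular frequency: ω = 2π·f = 2π·8150 = 5.121e+04 rad/s.
Step 2 — Component impedances:
  R: Z = R = 470 Ω
  L: Z = jωL = j·5.121e+04·0.00968 = 0 + j495.7 Ω
  C: Z = 1/(jωC) = -j/(ω·C) = 0 - j41.55 Ω
Step 3 — Parallel combination: 1/Z_total = 1/R + 1/L + 1/C; Z_total = 4.336 - j44.93 Ω = 45.14∠-84.5° Ω.
Step 4 — Source phasor: V = 220∠-147.1° V = -184.7 - j119.5 V.
Step 5 — Current: I = V / Z = 2.242 - j4.327 A = 4.874∠-62.6° A.
Step 6 — Complex power: S = V·I* = 103 - j1067 VA.
Step 7 — Real power: P = Re(S) = 103 W.
Step 8 — Reactive power: Q = Im(S) = -1067 VAR.
Step 9 — Apparent power: |S| = 1072 VA.
Step 10 — Power factor: PF = P/|S| = 0.09604 (leading).

(a) P = 103 W  (b) Q = -1067 VAR  (c) S = 1072 VA  (d) PF = 0.09604 (leading)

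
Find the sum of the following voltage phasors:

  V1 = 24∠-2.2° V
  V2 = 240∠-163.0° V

Step 1 — Convert each phasor to rectangular form:
  V1 = 24·(cos(-2.2°) + j·sin(-2.2°)) = 23.98 - j0.9213 V
  V2 = 240·(cos(-163.0°) + j·sin(-163.0°)) = -229.5 - j70.17 V
Step 2 — Sum components: V_total = -205.5 - j71.09 V.
Step 3 — Convert to polar: |V_total| = 217.5 V, ∠V_total = -160.9°.

V_total = 217.5∠-160.9° V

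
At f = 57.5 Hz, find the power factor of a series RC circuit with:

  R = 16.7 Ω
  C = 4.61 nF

Step 1 — Angular frequency: ω = 2π·f = 2π·57.5 = 361.3 rad/s.
Step 2 — Component impedances:
  R: Z = R = 16.7 Ω
  C: Z = 1/(jωC) = -j/(ω·C) = 0 - j6.004e+05 Ω
Step 3 — Series combination: Z_total = R + C = 16.7 - j6.004e+05 Ω = 6.004e+05∠-90.0° Ω.
Step 4 — Power factor: PF = cos(φ) = Re(Z)/|Z| = 16.7/6.004e+05 = 2.781e-05.
Step 5 — Type: Im(Z) = -6.004e+05 ⇒ leading (phase φ = -90.0°).

PF = 2.781e-05 (leading, φ = -90.0°)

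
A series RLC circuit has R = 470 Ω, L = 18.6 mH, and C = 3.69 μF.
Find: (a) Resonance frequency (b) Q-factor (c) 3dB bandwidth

Step 1 — Resonance condition Im(Z)=0 gives ω₀ = 1/√(LC).
Step 2 — ω₀ = 1/√(0.0186·3.69e-06) = 3817 rad/s.
Step 3 — f₀ = ω₀/(2π) = 607.5 Hz.
Step 4 — Series Q: Q = ω₀L/R = 3817·0.0186/470 = 0.1511.
Step 5 — 3dB bandwidth: Δω = ω₀/Q = 2.527e+04 rad/s; BW = Δω/(2π) = 4022 Hz.

(a) f₀ = 607.5 Hz  (b) Q = 0.1511  (c) BW = 4022 Hz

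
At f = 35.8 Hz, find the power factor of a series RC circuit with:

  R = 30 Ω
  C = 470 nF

Step 1 — Angular frequency: ω = 2π·f = 2π·35.8 = 224.9 rad/s.
Step 2 — Component impedances:
  R: Z = R = 30 Ω
  C: Z = 1/(jωC) = -j/(ω·C) = 0 - j9459 Ω
Step 3 — Series combination: Z_total = R + C = 30 - j9459 Ω = 9459∠-89.8° Ω.
Step 4 — Power factor: PF = cos(φ) = Re(Z)/|Z| = 30/9459 = 0.003172.
Step 5 — Type: Im(Z) = -9459 ⇒ leading (phase φ = -89.8°).

PF = 0.003172 (leading, φ = -89.8°)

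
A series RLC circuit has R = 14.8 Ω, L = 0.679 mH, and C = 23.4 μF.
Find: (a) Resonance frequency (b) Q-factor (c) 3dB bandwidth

Step 1 — Resonance condition Im(Z)=0 gives ω₀ = 1/√(LC).
Step 2 — ω₀ = 1/√(0.000679·2.34e-05) = 7933 rad/s.
Step 3 — f₀ = ω₀/(2π) = 1263 Hz.
Step 4 — Series Q: Q = ω₀L/R = 7933·0.000679/14.8 = 0.364.
Step 5 — 3dB bandwidth: Δω = ω₀/Q = 2.18e+04 rad/s; BW = Δω/(2π) = 3469 Hz.

(a) f₀ = 1263 Hz  (b) Q = 0.364  (c) BW = 3469 Hz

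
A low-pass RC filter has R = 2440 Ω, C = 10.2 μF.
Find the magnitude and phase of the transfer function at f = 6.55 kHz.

Step 1 — Angular frequency: ω = 2π·6550 = 4.115e+04 rad/s.
Step 2 — Transfer function: H(jω) = 1/(1 + jωRC).
Step 3 — Denominator: 1 + jωRC = 1 + j·4.115e+04·2440·1.02e-05 = 1 + j1024.
Step 4 — H = 9.532e-07 - j0.0009763.
Step 5 — Magnitude: |H| = 0.0009763 (-60.2 dB); phase: φ = -89.9°.

|H| = 0.0009763 (-60.2 dB), φ = -89.9°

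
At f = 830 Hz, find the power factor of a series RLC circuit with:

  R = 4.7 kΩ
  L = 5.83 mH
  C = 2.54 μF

Step 1 — Angular frequency: ω = 2π·f = 2π·830 = 5215 rad/s.
Step 2 — Component impedances:
  R: Z = R = 4700 Ω
  L: Z = jωL = j·5215·0.00583 = 0 + j30.4 Ω
  C: Z = 1/(jωC) = -j/(ω·C) = 0 - j75.49 Ω
Step 3 — Series combination: Z_total = R + L + C = 4700 - j45.09 Ω = 4700∠-0.5° Ω.
Step 4 — Power factor: PF = cos(φ) = Re(Z)/|Z| = 4700/4700 = 1.
Step 5 — Type: Im(Z) = -45.09 ⇒ leading (phase φ = -0.5°).

PF = 1 (leading, φ = -0.5°)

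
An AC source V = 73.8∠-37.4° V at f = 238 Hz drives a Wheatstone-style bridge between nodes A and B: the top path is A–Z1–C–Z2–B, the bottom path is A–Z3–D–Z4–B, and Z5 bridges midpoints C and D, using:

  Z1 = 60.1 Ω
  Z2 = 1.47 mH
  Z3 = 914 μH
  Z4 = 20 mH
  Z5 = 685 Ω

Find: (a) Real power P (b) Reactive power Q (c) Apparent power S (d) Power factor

Step 1 — Angular frequency: ω = 2π·f = 2π·238 = 1495 rad/s.
Step 2 — Component impedances:
  Z1: Z = R = 60.1 Ω
  Z2: Z = jωL = j·1495·0.00147 = 0 + j2.198 Ω
  Z3: Z = jωL = j·1495·0.000914 = 0 + j1.367 Ω
  Z4: Z = jωL = j·1495·0.02 = 0 + j29.91 Ω
  Z5: Z = R = 685 Ω
Step 3 — Bridge requires nodal analysis (the Z5 bridge couples midpoints C and D, so the two paths cannot be reduced to a simple series/parallel combination). Setting node B to ground and injecting 1 A at node A, the 3-node admittance system at A, C, D solves to V_A = Z_AB = 12.9 + j23.51 Ω = 26.81∠61.2° Ω.
Step 4 — Source phasor: V = 73.8∠-37.4° V = 58.63 - j44.82 V.
Step 5 — Current: I = V / Z = -0.4133 - j2.721 A = 2.752∠-98.6° A.
Step 6 — Complex power: S = V·I* = 97.74 + j178 VA.
Step 7 — Real power: P = Re(S) = 97.74 W.
Step 8 — Reactive power: Q = Im(S) = 178 VAR.
Step 9 — Apparent power: |S| = 203.1 VA.
Step 10 — Power factor: PF = P/|S| = 0.4812 (lagging).

(a) P = 97.74 W  (b) Q = 178 VAR  (c) S = 203.1 VA  (d) PF = 0.4812 (lagging)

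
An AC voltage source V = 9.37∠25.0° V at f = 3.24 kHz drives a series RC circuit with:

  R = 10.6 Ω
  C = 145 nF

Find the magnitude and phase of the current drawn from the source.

Step 1 — Angular frequency: ω = 2π·f = 2π·3240 = 2.036e+04 rad/s.
Step 2 — Component impedances:
  R: Z = R = 10.6 Ω
  C: Z = 1/(jωC) = -j/(ω·C) = 0 - j338.8 Ω
Step 3 — Series combination: Z_total = R + C = 10.6 - j338.8 Ω = 338.9∠-88.2° Ω.
Step 4 — Source phasor: V = 9.37∠25.0° V = 8.492 + j3.96 V.
Step 5 — Ohm's law: I = V / Z_total = (8.492 + j3.96) / (10.6 - j338.8) = -0.01089 + j0.02541 A.
Step 6 — Convert to polar: |I| = 0.02765 A, ∠I = 113.2°.

I = 0.02765∠113.2° A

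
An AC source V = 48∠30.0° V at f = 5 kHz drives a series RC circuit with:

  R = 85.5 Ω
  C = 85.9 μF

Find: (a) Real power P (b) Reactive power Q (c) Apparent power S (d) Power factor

Step 1 — Angular frequency: ω = 2π·f = 2π·5000 = 3.142e+04 rad/s.
Step 2 — Component impedances:
  R: Z = R = 85.5 Ω
  C: Z = 1/(jωC) = -j/(ω·C) = 0 - j0.3706 Ω
Step 3 — Series combination: Z_total = R + C = 85.5 - j0.3706 Ω = 85.5∠-0.2° Ω.
Step 4 — Source phasor: V = 48∠30.0° V = 41.57 + j24 V.
Step 5 — Current: I = V / Z = 0.485 + j0.2828 A = 0.5614∠30.2° A.
Step 6 — Complex power: S = V·I* = 26.95 - j0.1168 VA.
Step 7 — Real power: P = Re(S) = 26.95 W.
Step 8 — Reactive power: Q = Im(S) = -0.1168 VAR.
Step 9 — Apparent power: |S| = 26.95 VA.
Step 10 — Power factor: PF = P/|S| = 1 (leading).

(a) P = 26.95 W  (b) Q = -0.1168 VAR  (c) S = 26.95 VA  (d) PF = 1 (leading)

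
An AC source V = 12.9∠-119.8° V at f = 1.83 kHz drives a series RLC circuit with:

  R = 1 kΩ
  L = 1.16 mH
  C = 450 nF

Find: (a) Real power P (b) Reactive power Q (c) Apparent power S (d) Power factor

Step 1 — Angular frequency: ω = 2π·f = 2π·1830 = 1.15e+04 rad/s.
Step 2 — Component impedances:
  R: Z = R = 1000 Ω
  L: Z = jωL = j·1.15e+04·0.00116 = 0 + j13.34 Ω
  C: Z = 1/(jωC) = -j/(ω·C) = 0 - j193.3 Ω
Step 3 — Series combination: Z_total = R + L + C = 1000 - j179.9 Ω = 1016∠-10.2° Ω.
Step 4 — Source phasor: V = 12.9∠-119.8° V = -6.411 - j11.19 V.
Step 5 — Current: I = V / Z = -0.004259 - j0.01196 A = 0.0127∠-109.6° A.
Step 6 — Complex power: S = V·I* = 0.1612 - j0.029 VA.
Step 7 — Real power: P = Re(S) = 0.1612 W.
Step 8 — Reactive power: Q = Im(S) = -0.029 VAR.
Step 9 — Apparent power: |S| = 0.1638 VA.
Step 10 — Power factor: PF = P/|S| = 0.9842 (leading).

(a) P = 0.1612 W  (b) Q = -0.029 VAR  (c) S = 0.1638 VA  (d) PF = 0.9842 (leading)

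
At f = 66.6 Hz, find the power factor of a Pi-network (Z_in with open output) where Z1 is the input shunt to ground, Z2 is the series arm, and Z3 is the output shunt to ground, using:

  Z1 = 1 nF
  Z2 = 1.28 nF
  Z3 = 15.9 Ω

Step 1 — Angular frequency: ω = 2π·f = 2π·66.6 = 418.5 rad/s.
Step 2 — Component impedances:
  Z1: Z = 1/(jωC) = -j/(ω·C) = 0 - j2.39e+06 Ω
  Z2: Z = 1/(jωC) = -j/(ω·C) = 0 - j1.867e+06 Ω
  Z3: Z = R = 15.9 Ω
Step 3 — With open output, the series arm Z2 and the output shunt Z3 appear in series to ground: Z2 + Z3 = 15.9 - j1.867e+06 Ω.
Step 4 — Parallel with input shunt Z1: Z_in = Z1 || (Z2 + Z3) = 5.011 - j1.048e+06 Ω = 1.048e+06∠-90.0° Ω.
Step 5 — Power factor: PF = cos(φ) = Re(Z)/|Z| = 5.011/1.048e+06 = 4.781e-06.
Step 6 — Type: Im(Z) = -1.048e+06 ⇒ leading (phase φ = -90.0°).

PF = 4.781e-06 (leading, φ = -90.0°)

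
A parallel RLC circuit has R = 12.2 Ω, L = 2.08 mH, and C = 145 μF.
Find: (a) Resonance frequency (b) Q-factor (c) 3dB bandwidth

Step 1 — Resonance: ω₀ = 1/√(LC) = 1/√(0.00208·0.000145) = 1821 rad/s.
Step 2 — f₀ = ω₀/(2π) = 289.8 Hz.
Step 3 — Parallel Q: Q = R/(ω₀L) = 12.2/(1821·0.00208) = 3.221.
Step 4 — Bandwidth: Δω = ω₀/Q = 565.3 rad/s; BW = Δω/(2π) = 89.97 Hz.

(a) f₀ = 289.8 Hz  (b) Q = 3.221  (c) BW = 89.97 Hz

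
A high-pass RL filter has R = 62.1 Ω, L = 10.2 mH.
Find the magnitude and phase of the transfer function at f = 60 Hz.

Step 1 — Angular frequency: ω = 2π·60 = 377 rad/s.
Step 2 — Transfer function: H(jω) = jωL/(R + jωL).
Step 3 — Numerator jωL = j·3.845; denominator R + jωL = 62.1 + j3.845.
Step 4 — H = 0.00382 + j0.06168.
Step 5 — Magnitude: |H| = 0.0618 (-24.2 dB); phase: φ = 86.5°.

|H| = 0.0618 (-24.2 dB), φ = 86.5°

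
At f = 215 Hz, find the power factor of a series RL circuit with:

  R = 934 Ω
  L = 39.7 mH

Step 1 — Angular frequency: ω = 2π·f = 2π·215 = 1351 rad/s.
Step 2 — Component impedances:
  R: Z = R = 934 Ω
  L: Z = jωL = j·1351·0.0397 = 0 + j53.63 Ω
Step 3 — Series combination: Z_total = R + L = 934 + j53.63 Ω = 935.5∠3.3° Ω.
Step 4 — Power factor: PF = cos(φ) = Re(Z)/|Z| = 934/935.5 = 0.9984.
Step 5 — Type: Im(Z) = 53.63 ⇒ lagging (phase φ = 3.3°).

PF = 0.9984 (lagging, φ = 3.3°)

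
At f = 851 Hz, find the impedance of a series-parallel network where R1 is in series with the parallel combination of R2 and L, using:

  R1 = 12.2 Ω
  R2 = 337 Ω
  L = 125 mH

Step 1 — Angular frequency: ω = 2π·f = 2π·851 = 5347 rad/s.
Step 2 — Component impedances:
  R1: Z = R = 12.2 Ω
  R2: Z = R = 337 Ω
  L: Z = jωL = j·5347·0.125 = 0 + j668.4 Ω
Step 3 — Parallel branch: R2 || L = 1/(1/R2 + 1/L) = 268.7 + j135.5 Ω.
Step 4 — Series with R1: Z_total = R1 + (R2 || L) = 280.9 + j135.5 Ω = 311.9∠25.7° Ω.

Z = 280.9 + j135.5 Ω = 311.9∠25.7° Ω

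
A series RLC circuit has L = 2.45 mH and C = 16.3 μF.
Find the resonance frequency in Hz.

Step 1 — Resonance condition Im(Z)=0 gives ω₀ = 1/√(LC).
Step 2 — ω₀ = 1/√(0.00245·1.63e-05) = 5004 rad/s.
Step 3 — f₀ = ω₀/(2π) = 796.4 Hz.

f₀ = 796.4 Hz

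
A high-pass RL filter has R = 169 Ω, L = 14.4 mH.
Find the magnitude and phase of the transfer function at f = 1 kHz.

Step 1 — Angular frequency: ω = 2π·1000 = 6283 rad/s.
Step 2 — Transfer function: H(jω) = jωL/(R + jωL).
Step 3 — Numerator jωL = j·90.48; denominator R + jωL = 169 + j90.48.
Step 4 — H = 0.2228 + j0.4161.
Step 5 — Magnitude: |H| = 0.472 (-6.5 dB); phase: φ = 61.8°.

|H| = 0.472 (-6.5 dB), φ = 61.8°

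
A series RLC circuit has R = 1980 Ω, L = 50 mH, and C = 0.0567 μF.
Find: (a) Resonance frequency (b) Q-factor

Step 1 — Resonance condition Im(Z)=0 gives ω₀ = 1/√(LC).
Step 2 — ω₀ = 1/√(0.05·5.67e-08) = 1.878e+04 rad/s.
Step 3 — f₀ = ω₀/(2π) = 2989 Hz.
Step 4 — Series Q: Q = ω₀L/R = 1.878e+04·0.05/1980 = 0.4743.

(a) f₀ = 2989 Hz  (b) Q = 0.4743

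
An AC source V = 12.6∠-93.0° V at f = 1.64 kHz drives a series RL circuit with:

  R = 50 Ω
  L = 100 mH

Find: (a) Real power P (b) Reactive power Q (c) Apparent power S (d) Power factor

Step 1 — Angular frequency: ω = 2π·f = 2π·1640 = 1.03e+04 rad/s.
Step 2 — Component impedances:
  R: Z = R = 50 Ω
  L: Z = jωL = j·1.03e+04·0.1 = 0 + j1030 Ω
Step 3 — Series combination: Z_total = R + L = 50 + j1030 Ω = 1032∠87.2° Ω.
Step 4 — Source phasor: V = 12.6∠-93.0° V = -0.6594 - j12.58 V.
Step 5 — Current: I = V / Z = -0.01221 + j4.733e-05 A = 0.01221∠179.8° A.
Step 6 — Complex power: S = V·I* = 0.007458 + j0.1537 VA.
Step 7 — Real power: P = Re(S) = 0.007458 W.
Step 8 — Reactive power: Q = Im(S) = 0.1537 VAR.
Step 9 — Apparent power: |S| = 0.1539 VA.
Step 10 — Power factor: PF = P/|S| = 0.04847 (lagging).

(a) P = 0.007458 W  (b) Q = 0.1537 VAR  (c) S = 0.1539 VA  (d) PF = 0.04847 (lagging)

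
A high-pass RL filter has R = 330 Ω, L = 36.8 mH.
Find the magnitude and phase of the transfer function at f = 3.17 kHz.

Step 1 — Angular frequency: ω = 2π·3170 = 1.992e+04 rad/s.
Step 2 — Transfer function: H(jω) = jωL/(R + jωL).
Step 3 — Numerator jωL = j·733; denominator R + jωL = 330 + j733.
Step 4 — H = 0.8315 + j0.3743.
Step 5 — Magnitude: |H| = 0.9118 (-0.8 dB); phase: φ = 24.2°.

|H| = 0.9118 (-0.8 dB), φ = 24.2°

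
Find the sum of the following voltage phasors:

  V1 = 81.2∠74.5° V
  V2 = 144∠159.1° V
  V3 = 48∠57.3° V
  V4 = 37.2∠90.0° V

Step 1 — Convert each phasor to rectangular form:
  V1 = 81.2·(cos(74.5°) + j·sin(74.5°)) = 21.7 + j78.25 V
  V2 = 144·(cos(159.1°) + j·sin(159.1°)) = -134.5 + j51.37 V
  V3 = 48·(cos(57.3°) + j·sin(57.3°)) = 25.93 + j40.39 V
  V4 = 37.2·(cos(90.0°) + j·sin(90.0°)) = 0 + j37.2 V
Step 2 — Sum components: V_total = -86.89 + j207.2 V.
Step 3 — Convert to polar: |V_total| = 224.7 V, ∠V_total = 112.8°.

V_total = 224.7∠112.8° V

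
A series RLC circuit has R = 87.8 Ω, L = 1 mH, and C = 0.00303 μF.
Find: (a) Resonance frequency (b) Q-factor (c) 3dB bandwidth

Step 1 — Resonance condition Im(Z)=0 gives ω₀ = 1/√(LC).
Step 2 — ω₀ = 1/√(0.001·3.03e-09) = 5.745e+05 rad/s.
Step 3 — f₀ = ω₀/(2π) = 9.143e+04 Hz.
Step 4 — Series Q: Q = ω₀L/R = 5.745e+05·0.001/87.8 = 6.543.
Step 5 — 3dB bandwidth: Δω = ω₀/Q = 8.78e+04 rad/s; BW = Δω/(2π) = 1.397e+04 Hz.

(a) f₀ = 9.143e+04 Hz  (b) Q = 6.543  (c) BW = 1.397e+04 Hz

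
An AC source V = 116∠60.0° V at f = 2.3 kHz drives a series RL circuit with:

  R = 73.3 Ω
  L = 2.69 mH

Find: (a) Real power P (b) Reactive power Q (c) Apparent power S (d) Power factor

Step 1 — Angular frequency: ω = 2π·f = 2π·2300 = 1.445e+04 rad/s.
Step 2 — Component impedances:
  R: Z = R = 73.3 Ω
  L: Z = jωL = j·1.445e+04·0.00269 = 0 + j38.87 Ω
Step 3 — Series combination: Z_total = R + L = 73.3 + j38.87 Ω = 82.97∠27.9° Ω.
Step 4 — Source phasor: V = 116∠60.0° V = 58 + j100.5 V.
Step 5 — Current: I = V / Z = 1.185 + j0.7421 A = 1.398∠32.1° A.
Step 6 — Complex power: S = V·I* = 143.3 + j75.99 VA.
Step 7 — Real power: P = Re(S) = 143.3 W.
Step 8 — Reactive power: Q = Im(S) = 75.99 VAR.
Step 9 — Apparent power: |S| = 162.2 VA.
Step 10 — Power factor: PF = P/|S| = 0.8834 (lagging).

(a) P = 143.3 W  (b) Q = 75.99 VAR  (c) S = 162.2 VA  (d) PF = 0.8834 (lagging)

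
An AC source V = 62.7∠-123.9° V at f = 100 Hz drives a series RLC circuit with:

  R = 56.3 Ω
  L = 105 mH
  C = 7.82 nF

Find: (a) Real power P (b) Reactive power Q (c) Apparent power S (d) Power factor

Step 1 — Angular frequency: ω = 2π·f = 2π·100 = 628.3 rad/s.
Step 2 — Component impedances:
  R: Z = R = 56.3 Ω
  L: Z = jωL = j·628.3·0.105 = 0 + j65.97 Ω
  C: Z = 1/(jωC) = -j/(ω·C) = 0 - j2.035e+05 Ω
Step 3 — Series combination: Z_total = R + L + C = 56.3 - j2.035e+05 Ω = 2.035e+05∠-90.0° Ω.
Step 4 — Source phasor: V = 62.7∠-123.9° V = -34.97 - j52.04 V.
Step 5 — Current: I = V / Z = 0.0002557 - j0.000172 A = 0.0003082∠-33.9° A.
Step 6 — Complex power: S = V·I* = 5.347e-06 - j0.01932 VA.
Step 7 — Real power: P = Re(S) = 5.347e-06 W.
Step 8 — Reactive power: Q = Im(S) = -0.01932 VAR.
Step 9 — Apparent power: |S| = 0.01932 VA.
Step 10 — Power factor: PF = P/|S| = 0.0002767 (leading).

(a) P = 5.347e-06 W  (b) Q = -0.01932 VAR  (c) S = 0.01932 VA  (d) PF = 0.0002767 (leading)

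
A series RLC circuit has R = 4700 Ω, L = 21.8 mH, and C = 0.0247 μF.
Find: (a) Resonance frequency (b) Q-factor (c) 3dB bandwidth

Step 1 — Resonance condition Im(Z)=0 gives ω₀ = 1/√(LC).
Step 2 — ω₀ = 1/√(0.0218·2.47e-08) = 4.309e+04 rad/s.
Step 3 — f₀ = ω₀/(2π) = 6859 Hz.
Step 4 — Series Q: Q = ω₀L/R = 4.309e+04·0.0218/4700 = 0.1999.
Step 5 — 3dB bandwidth: Δω = ω₀/Q = 2.156e+05 rad/s; BW = Δω/(2π) = 3.431e+04 Hz.

(a) f₀ = 6859 Hz  (b) Q = 0.1999  (c) BW = 3.431e+04 Hz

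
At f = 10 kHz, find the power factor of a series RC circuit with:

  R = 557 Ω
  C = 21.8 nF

Step 1 — Angular frequency: ω = 2π·f = 2π·1e+04 = 6.283e+04 rad/s.
Step 2 — Component impedances:
  R: Z = R = 557 Ω
  C: Z = 1/(jωC) = -j/(ω·C) = 0 - j730.1 Ω
Step 3 — Series combination: Z_total = R + C = 557 - j730.1 Ω = 918.3∠-52.7° Ω.
Step 4 — Power factor: PF = cos(φ) = Re(Z)/|Z| = 557/918.3 = 0.6066.
Step 5 — Type: Im(Z) = -730.1 ⇒ leading (phase φ = -52.7°).

PF = 0.6066 (leading, φ = -52.7°)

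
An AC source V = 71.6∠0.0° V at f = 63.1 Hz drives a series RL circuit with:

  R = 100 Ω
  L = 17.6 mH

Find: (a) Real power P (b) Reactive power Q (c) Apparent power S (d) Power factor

Step 1 — Angular frequency: ω = 2π·f = 2π·63.1 = 396.5 rad/s.
Step 2 — Component impedances:
  R: Z = R = 100 Ω
  L: Z = jωL = j·396.5·0.0176 = 0 + j6.978 Ω
Step 3 — Series combination: Z_total = R + L = 100 + j6.978 Ω = 100.2∠4.0° Ω.
Step 4 — Source phasor: V = 71.6∠0.0° V = 71.6 V.
Step 5 — Current: I = V / Z = 0.7125 - j0.04972 A = 0.7143∠-4.0° A.
Step 6 — Complex power: S = V·I* = 51.02 + j3.56 VA.
Step 7 — Real power: P = Re(S) = 51.02 W.
Step 8 — Reactive power: Q = Im(S) = 3.56 VAR.
Step 9 — Apparent power: |S| = 51.14 VA.
Step 10 — Power factor: PF = P/|S| = 0.9976 (lagging).

(a) P = 51.02 W  (b) Q = 3.56 VAR  (c) S = 51.14 VA  (d) PF = 0.9976 (lagging)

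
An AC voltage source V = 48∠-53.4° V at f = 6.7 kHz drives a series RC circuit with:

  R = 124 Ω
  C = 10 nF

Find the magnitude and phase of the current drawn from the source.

Step 1 — Angular frequency: ω = 2π·f = 2π·6700 = 4.21e+04 rad/s.
Step 2 — Component impedances:
  R: Z = R = 124 Ω
  C: Z = 1/(jωC) = -j/(ω·C) = 0 - j2375 Ω
Step 3 — Series combination: Z_total = R + C = 124 - j2375 Ω = 2379∠-87.0° Ω.
Step 4 — Source phasor: V = 48∠-53.4° V = 28.62 - j38.54 V.
Step 5 — Ohm's law: I = V / Z_total = (28.62 - j38.54) / (124 - j2375) = 0.01681 + j0.01117 A.
Step 6 — Convert to polar: |I| = 0.02018 A, ∠I = 33.6°.

I = 0.02018∠33.6° A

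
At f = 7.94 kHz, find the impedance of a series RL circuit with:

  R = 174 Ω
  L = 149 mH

Step 1 — Angular frequency: ω = 2π·f = 2π·7940 = 4.989e+04 rad/s.
Step 2 — Component impedances:
  R: Z = R = 174 Ω
  L: Z = jωL = j·4.989e+04·0.149 = 0 + j7433 Ω
Step 3 — Series combination: Z_total = R + L = 174 + j7433 Ω = 7435∠88.7° Ω.

Z = 174 + j7433 Ω = 7435∠88.7° Ω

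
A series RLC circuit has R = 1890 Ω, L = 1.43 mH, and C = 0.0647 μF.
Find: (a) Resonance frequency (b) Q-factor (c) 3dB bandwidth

Step 1 — Resonance: ω₀ = 1/√(LC) = 1/√(0.00143·6.47e-08) = 1.04e+05 rad/s.
Step 2 — f₀ = ω₀/(2π) = 1.655e+04 Hz.
Step 3 — Series Q: Q = ω₀L/R = 1.04e+05·0.00143/1890 = 0.07866.
Step 4 — Bandwidth: Δω = ω₀/Q = 1.322e+06 rad/s; BW = Δω/(2π) = 2.104e+05 Hz.

(a) f₀ = 1.655e+04 Hz  (b) Q = 0.07866  (c) BW = 2.104e+05 Hz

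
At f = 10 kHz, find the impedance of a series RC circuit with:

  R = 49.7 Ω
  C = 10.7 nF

Step 1 — Angular frequency: ω = 2π·f = 2π·1e+04 = 6.283e+04 rad/s.
Step 2 — Component impedances:
  R: Z = R = 49.7 Ω
  C: Z = 1/(jωC) = -j/(ω·C) = 0 - j1487 Ω
Step 3 — Series combination: Z_total = R + C = 49.7 - j1487 Ω = 1488∠-88.1° Ω.

Z = 49.7 - j1487 Ω = 1488∠-88.1° Ω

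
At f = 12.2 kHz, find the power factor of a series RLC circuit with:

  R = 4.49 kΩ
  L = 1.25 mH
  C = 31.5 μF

Step 1 — Angular frequency: ω = 2π·f = 2π·1.22e+04 = 7.665e+04 rad/s.
Step 2 — Component impedances:
  R: Z = R = 4490 Ω
  L: Z = jωL = j·7.665e+04·0.00125 = 0 + j95.82 Ω
  C: Z = 1/(jωC) = -j/(ω·C) = 0 - j0.4141 Ω
Step 3 — Series combination: Z_total = R + L + C = 4490 + j95.4 Ω = 4491∠1.2° Ω.
Step 4 — Power factor: PF = cos(φ) = Re(Z)/|Z| = 4490/4491 = 0.9998.
Step 5 — Type: Im(Z) = 95.4 ⇒ lagging (phase φ = 1.2°).

PF = 0.9998 (lagging, φ = 1.2°)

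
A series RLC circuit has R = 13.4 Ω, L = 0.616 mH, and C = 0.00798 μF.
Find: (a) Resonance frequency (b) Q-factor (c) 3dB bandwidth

Step 1 — Resonance condition Im(Z)=0 gives ω₀ = 1/√(LC).
Step 2 — ω₀ = 1/√(0.000616·7.98e-09) = 4.51e+05 rad/s.
Step 3 — f₀ = ω₀/(2π) = 7.178e+04 Hz.
Step 4 — Series Q: Q = ω₀L/R = 4.51e+05·0.000616/13.4 = 20.73.
Step 5 — 3dB bandwidth: Δω = ω₀/Q = 2.175e+04 rad/s; BW = Δω/(2π) = 3462 Hz.

(a) f₀ = 7.178e+04 Hz  (b) Q = 20.73  (c) BW = 3462 Hz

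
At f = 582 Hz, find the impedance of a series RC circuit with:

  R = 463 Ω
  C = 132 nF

Step 1 — Angular frequency: ω = 2π·f = 2π·582 = 3657 rad/s.
Step 2 — Component impedances:
  R: Z = R = 463 Ω
  C: Z = 1/(jωC) = -j/(ω·C) = 0 - j2072 Ω
Step 3 — Series combination: Z_total = R + C = 463 - j2072 Ω = 2123∠-77.4° Ω.

Z = 463 - j2072 Ω = 2123∠-77.4° Ω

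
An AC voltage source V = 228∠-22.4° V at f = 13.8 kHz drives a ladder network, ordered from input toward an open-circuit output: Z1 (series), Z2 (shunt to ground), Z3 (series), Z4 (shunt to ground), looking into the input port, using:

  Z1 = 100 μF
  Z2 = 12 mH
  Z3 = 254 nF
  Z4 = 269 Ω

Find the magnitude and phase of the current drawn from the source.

Step 1 — Angular frequency: ω = 2π·f = 2π·1.38e+04 = 8.671e+04 rad/s.
Step 2 — Component impedances:
  Z1: Z = 1/(jωC) = -j/(ω·C) = 0 - j0.1153 Ω
  Z2: Z = jωL = j·8.671e+04·0.012 = 0 + j1040 Ω
  Z3: Z = 1/(jωC) = -j/(ω·C) = 0 - j45.41 Ω
  Z4: Z = R = 269 Ω
Step 3 — Ladder network (open output): work backward from the far end, alternating series and parallel combinations. Z_in = 274.1 + j26.5 Ω = 275.4∠5.5° Ω.
Step 4 — Source phasor: V = 228∠-22.4° V = 210.8 - j86.88 V.
Step 5 — Ohm's law: I = V / Z_total = (210.8 - j86.88) / (274.1 + j26.5) = 0.7316 - j0.3877 A.
Step 6 — Convert to polar: |I| = 0.828 A, ∠I = -27.9°.

I = 0.828∠-27.9° A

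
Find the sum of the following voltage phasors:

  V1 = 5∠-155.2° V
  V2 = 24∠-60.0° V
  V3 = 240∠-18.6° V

Step 1 — Convert each phasor to rectangular form:
  V1 = 5·(cos(-155.2°) + j·sin(-155.2°)) = -4.539 - j2.097 V
  V2 = 24·(cos(-60.0°) + j·sin(-60.0°)) = 12 - j20.78 V
  V3 = 240·(cos(-18.6°) + j·sin(-18.6°)) = 227.5 - j76.55 V
Step 2 — Sum components: V_total = 234.9 - j99.43 V.
Step 3 — Convert to polar: |V_total| = 255.1 V, ∠V_total = -22.9°.

V_total = 255.1∠-22.9° V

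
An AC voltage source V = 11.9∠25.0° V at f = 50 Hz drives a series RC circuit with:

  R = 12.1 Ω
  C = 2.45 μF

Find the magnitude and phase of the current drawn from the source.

Step 1 — Angular frequency: ω = 2π·f = 2π·50 = 314.2 rad/s.
Step 2 — Component impedances:
  R: Z = R = 12.1 Ω
  C: Z = 1/(jωC) = -j/(ω·C) = 0 - j1299 Ω
Step 3 — Series combination: Z_total = R + C = 12.1 - j1299 Ω = 1299∠-89.5° Ω.
Step 4 — Source phasor: V = 11.9∠25.0° V = 10.79 + j5.029 V.
Step 5 — Ohm's law: I = V / Z_total = (10.79 + j5.029) / (12.1 - j1299) = -0.003793 + j0.008336 A.
Step 6 — Convert to polar: |I| = 0.009159 A, ∠I = 114.5°.

I = 0.009159∠114.5° A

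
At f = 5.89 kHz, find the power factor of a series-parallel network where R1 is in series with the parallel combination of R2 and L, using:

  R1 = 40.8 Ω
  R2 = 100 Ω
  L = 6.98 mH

Step 1 — Angular frequency: ω = 2π·f = 2π·5890 = 3.701e+04 rad/s.
Step 2 — Component impedances:
  R1: Z = R = 40.8 Ω
  R2: Z = R = 100 Ω
  L: Z = jωL = j·3.701e+04·0.00698 = 0 + j258.3 Ω
Step 3 — Parallel branch: R2 || L = 1/(1/R2 + 1/L) = 86.97 + j33.67 Ω.
Step 4 — Series with R1: Z_total = R1 + (R2 || L) = 127.8 + j33.67 Ω = 132.1∠14.8° Ω.
Step 5 — Power factor: PF = cos(φ) = Re(Z)/|Z| = 127.77/132.13 = 0.967.
Step 6 — Type: Im(Z) = 33.67 ⇒ lagging (phase φ = 14.8°).

PF = 0.967 (lagging, φ = 14.8°)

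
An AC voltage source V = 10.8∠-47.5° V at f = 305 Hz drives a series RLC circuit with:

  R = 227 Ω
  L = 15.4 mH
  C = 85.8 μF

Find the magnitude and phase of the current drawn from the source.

Step 1 — Angular frequency: ω = 2π·f = 2π·305 = 1916 rad/s.
Step 2 — Component impedances:
  R: Z = R = 227 Ω
  L: Z = jωL = j·1916·0.0154 = 0 + j29.51 Ω
  C: Z = 1/(jωC) = -j/(ω·C) = 0 - j6.082 Ω
Step 3 — Series combination: Z_total = R + L + C = 227 + j23.43 Ω = 228.2∠5.9° Ω.
Step 4 — Source phasor: V = 10.8∠-47.5° V = 7.296 - j7.963 V.
Step 5 — Ohm's law: I = V / Z_total = (7.296 - j7.963) / (227 + j23.43) = 0.02822 - j0.03799 A.
Step 6 — Convert to polar: |I| = 0.04733 A, ∠I = -53.4°.

I = 0.04733∠-53.4° A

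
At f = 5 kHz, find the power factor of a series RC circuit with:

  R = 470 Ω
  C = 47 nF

Step 1 — Angular frequency: ω = 2π·f = 2π·5000 = 3.142e+04 rad/s.
Step 2 — Component impedances:
  R: Z = R = 470 Ω
  C: Z = 1/(jωC) = -j/(ω·C) = 0 - j677.3 Ω
Step 3 — Series combination: Z_total = R + C = 470 - j677.3 Ω = 824.4∠-55.2° Ω.
Step 4 — Power factor: PF = cos(φ) = Re(Z)/|Z| = 470/824.4 = 0.5701.
Step 5 — Type: Im(Z) = -677.3 ⇒ leading (phase φ = -55.2°).

PF = 0.5701 (leading, φ = -55.2°)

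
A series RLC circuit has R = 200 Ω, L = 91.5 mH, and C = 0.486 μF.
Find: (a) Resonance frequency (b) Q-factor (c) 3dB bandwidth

Step 1 — Resonance: ω₀ = 1/√(LC) = 1/√(0.0915·4.86e-07) = 4742 rad/s.
Step 2 — f₀ = ω₀/(2π) = 754.7 Hz.
Step 3 — Series Q: Q = ω₀L/R = 4742·0.0915/200 = 2.17.
Step 4 — Bandwidth: Δω = ω₀/Q = 2186 rad/s; BW = Δω/(2π) = 347.9 Hz.

(a) f₀ = 754.7 Hz  (b) Q = 2.17  (c) BW = 347.9 Hz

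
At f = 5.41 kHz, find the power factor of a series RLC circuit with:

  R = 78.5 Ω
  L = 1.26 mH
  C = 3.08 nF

Step 1 — Angular frequency: ω = 2π·f = 2π·5410 = 3.399e+04 rad/s.
Step 2 — Component impedances:
  R: Z = R = 78.5 Ω
  L: Z = jωL = j·3.399e+04·0.00126 = 0 + j42.83 Ω
  C: Z = 1/(jωC) = -j/(ω·C) = 0 - j9552 Ω
Step 3 — Series combination: Z_total = R + L + C = 78.5 - j9509 Ω = 9509∠-89.5° Ω.
Step 4 — Power factor: PF = cos(φ) = Re(Z)/|Z| = 78.5/9509 = 0.008255.
Step 5 — Type: Im(Z) = -9509 ⇒ leading (phase φ = -89.5°).

PF = 0.008255 (leading, φ = -89.5°)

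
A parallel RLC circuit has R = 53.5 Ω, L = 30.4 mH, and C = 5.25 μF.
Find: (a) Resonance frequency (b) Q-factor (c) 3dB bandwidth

Step 1 — Resonance: ω₀ = 1/√(LC) = 1/√(0.0304·5.25e-06) = 2503 rad/s.
Step 2 — f₀ = ω₀/(2π) = 398.4 Hz.
Step 3 — Parallel Q: Q = R/(ω₀L) = 53.5/(2503·0.0304) = 0.7031.
Step 4 — Bandwidth: Δω = ω₀/Q = 3560 rad/s; BW = Δω/(2π) = 566.6 Hz.

(a) f₀ = 398.4 Hz  (b) Q = 0.7031  (c) BW = 566.6 Hz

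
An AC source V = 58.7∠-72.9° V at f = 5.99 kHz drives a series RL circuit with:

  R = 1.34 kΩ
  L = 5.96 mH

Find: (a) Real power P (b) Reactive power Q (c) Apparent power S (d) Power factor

Step 1 — Angular frequency: ω = 2π·f = 2π·5990 = 3.764e+04 rad/s.
Step 2 — Component impedances:
  R: Z = R = 1340 Ω
  L: Z = jωL = j·3.764e+04·0.00596 = 0 + j224.3 Ω
Step 3 — Series combination: Z_total = R + L = 1340 + j224.3 Ω = 1359∠9.5° Ω.
Step 4 — Source phasor: V = 58.7∠-72.9° V = 17.26 - j56.11 V.
Step 5 — Current: I = V / Z = 0.005712 - j0.04283 A = 0.0432∠-82.4° A.
Step 6 — Complex power: S = V·I* = 2.501 + j0.4187 VA.
Step 7 — Real power: P = Re(S) = 2.501 W.
Step 8 — Reactive power: Q = Im(S) = 0.4187 VAR.
Step 9 — Apparent power: |S| = 2.536 VA.
Step 10 — Power factor: PF = P/|S| = 0.9863 (lagging).

(a) P = 2.501 W  (b) Q = 0.4187 VAR  (c) S = 2.536 VA  (d) PF = 0.9863 (lagging)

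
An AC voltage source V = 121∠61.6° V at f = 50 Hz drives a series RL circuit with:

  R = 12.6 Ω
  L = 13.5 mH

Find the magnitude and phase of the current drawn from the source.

Step 1 — Angular frequency: ω = 2π·f = 2π·50 = 314.2 rad/s.
Step 2 — Component impedances:
  R: Z = R = 12.6 Ω
  L: Z = jωL = j·314.2·0.0135 = 0 + j4.241 Ω
Step 3 — Series combination: Z_total = R + L = 12.6 + j4.241 Ω = 13.29∠18.6° Ω.
Step 4 — Source phasor: V = 121∠61.6° V = 57.55 + j106.4 V.
Step 5 — Ohm's law: I = V / Z_total = (57.55 + j106.4) / (12.6 + j4.241) = 6.657 + j6.207 A.
Step 6 — Convert to polar: |I| = 9.101 A, ∠I = 43.0°.

I = 9.101∠43.0° A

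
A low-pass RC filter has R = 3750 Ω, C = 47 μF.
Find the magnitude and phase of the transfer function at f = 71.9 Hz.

Step 1 — Angular frequency: ω = 2π·71.9 = 451.8 rad/s.
Step 2 — Transfer function: H(jω) = 1/(1 + jωRC).
Step 3 — Denominator: 1 + jωRC = 1 + j·451.8·3750·4.7e-05 = 1 + j79.62.
Step 4 — H = 0.0001577 - j0.01256.
Step 5 — Magnitude: |H| = 0.01256 (-38.0 dB); phase: φ = -89.3°.

|H| = 0.01256 (-38.0 dB), φ = -89.3°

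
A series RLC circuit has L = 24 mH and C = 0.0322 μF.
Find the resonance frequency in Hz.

Step 1 — Resonance condition Im(Z)=0 gives ω₀ = 1/√(LC).
Step 2 — ω₀ = 1/√(0.024·3.22e-08) = 3.597e+04 rad/s.
Step 3 — f₀ = ω₀/(2π) = 5725 Hz.

f₀ = 5725 Hz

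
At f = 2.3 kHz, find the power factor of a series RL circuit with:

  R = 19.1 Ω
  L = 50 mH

Step 1 — Angular frequency: ω = 2π·f = 2π·2300 = 1.445e+04 rad/s.
Step 2 — Component impedances:
  R: Z = R = 19.1 Ω
  L: Z = jωL = j·1.445e+04·0.05 = 0 + j722.6 Ω
Step 3 — Series combination: Z_total = R + L = 19.1 + j722.6 Ω = 722.8∠88.5° Ω.
Step 4 — Power factor: PF = cos(φ) = Re(Z)/|Z| = 19.1/722.82 = 0.02642.
Step 5 — Type: Im(Z) = 722.6 ⇒ lagging (phase φ = 88.5°).

PF = 0.02642 (lagging, φ = 88.5°)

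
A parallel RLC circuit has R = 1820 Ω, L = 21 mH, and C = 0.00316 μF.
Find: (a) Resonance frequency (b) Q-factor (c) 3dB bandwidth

Step 1 — Resonance: ω₀ = 1/√(LC) = 1/√(0.021·3.16e-09) = 1.228e+05 rad/s.
Step 2 — f₀ = ω₀/(2π) = 1.954e+04 Hz.
Step 3 — Parallel Q: Q = R/(ω₀L) = 1820/(1.228e+05·0.021) = 0.706.
Step 4 — Bandwidth: Δω = ω₀/Q = 1.739e+05 rad/s; BW = Δω/(2π) = 2.767e+04 Hz.

(a) f₀ = 1.954e+04 Hz  (b) Q = 0.706  (c) BW = 2.767e+04 Hz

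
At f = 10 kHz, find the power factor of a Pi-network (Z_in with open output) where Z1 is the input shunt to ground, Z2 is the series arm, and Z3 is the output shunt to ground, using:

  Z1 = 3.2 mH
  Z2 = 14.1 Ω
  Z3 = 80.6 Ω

Step 1 — Angular frequency: ω = 2π·f = 2π·1e+04 = 6.283e+04 rad/s.
Step 2 — Component impedances:
  Z1: Z = jωL = j·6.283e+04·0.0032 = 0 + j201.1 Ω
  Z2: Z = R = 14.1 Ω
  Z3: Z = R = 80.6 Ω
Step 3 — With open output, the series arm Z2 and the output shunt Z3 appear in series to ground: Z2 + Z3 = 94.7 Ω.
Step 4 — Parallel with input shunt Z1: Z_in = Z1 || (Z2 + Z3) = 77.51 + j36.51 Ω = 85.67∠25.2° Ω.
Step 5 — Power factor: PF = cos(φ) = Re(Z)/|Z| = 77.506/85.673 = 0.9047.
Step 6 — Type: Im(Z) = 36.51 ⇒ lagging (phase φ = 25.2°).

PF = 0.9047 (lagging, φ = 25.2°)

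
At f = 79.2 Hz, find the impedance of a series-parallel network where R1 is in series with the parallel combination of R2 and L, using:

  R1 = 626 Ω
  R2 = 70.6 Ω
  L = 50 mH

Step 1 — Angular frequency: ω = 2π·f = 2π·79.2 = 497.6 rad/s.
Step 2 — Component impedances:
  R1: Z = R = 626 Ω
  R2: Z = R = 70.6 Ω
  L: Z = jωL = j·497.6·0.05 = 0 + j24.88 Ω
Step 3 — Parallel branch: R2 || L = 1/(1/R2 + 1/L) = 7.8 + j22.13 Ω.
Step 4 — Series with R1: Z_total = R1 + (R2 || L) = 633.8 + j22.13 Ω = 634.2∠2.0° Ω.

Z = 633.8 + j22.13 Ω = 634.2∠2.0° Ω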